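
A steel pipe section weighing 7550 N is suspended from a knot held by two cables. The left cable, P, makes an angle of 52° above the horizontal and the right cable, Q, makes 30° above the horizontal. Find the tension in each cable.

ΣF_x = 0: −T_P·cos52° + T_Q·cos30° = 0 → T_Q = 0.710905·T_P.
ΣF_y = 0: T_P·sin52° + T_Q·sin30° = 7550.
Substitute: T_P·(0.788011 + 0.710905·0.5) = 7550 → T_P = 6602.75 ≈ 6603 N.
Then T_Q = 0.710905 × 6602.75 = 4694 N.

T_P = 6603 N, T_Q = 4694 N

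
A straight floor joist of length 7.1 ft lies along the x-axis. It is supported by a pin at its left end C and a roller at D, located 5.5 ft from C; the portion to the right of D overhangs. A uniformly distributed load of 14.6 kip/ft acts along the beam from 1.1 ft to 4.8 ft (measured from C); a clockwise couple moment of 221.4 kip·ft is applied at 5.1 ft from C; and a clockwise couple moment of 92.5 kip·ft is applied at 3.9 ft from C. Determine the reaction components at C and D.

Resultant of the distributed load: 14.6 × 3.7 = 54.02 kip at 2.95 ft from C.
Taking moments about C: D_y·5.5 − (14.6·3.7)·2.95 − 221.4 − 92.5 = 0 → D_y = 473.259/5.5 = 86.0471 ≈ 86.05 kip.
ΣF_y = 0: C_y + 86.0471 − 14.6·3.7 = 0 → C_y = -32.03 kip.
ΣF_x = 0: no horizontal applied forces, so C_x = 0.

C_x = 0, C_y = -32.03 kip, D_y = 86.05 kip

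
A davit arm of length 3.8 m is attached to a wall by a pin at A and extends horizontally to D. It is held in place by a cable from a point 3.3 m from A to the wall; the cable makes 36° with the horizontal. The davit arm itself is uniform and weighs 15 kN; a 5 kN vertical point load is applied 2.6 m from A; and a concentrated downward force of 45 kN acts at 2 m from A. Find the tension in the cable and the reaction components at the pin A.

ΣM about A: T·sin36°·3.3 − 15·1.9 − 5·2.6 − 45·2 = 0 → T = 131.5/(3.3·0.587785) = 67.7943 ≈ 67.79 kN.
ΣF_x = 0: A_x − T·cos36° = 0 → A_x = 67.7943 × 0.809017 = 54.85 kN.
ΣF_y = 0: A_y + T·sin36° − 15 − 5 − 45 = 0 → A_y = 65 − 67.7943 × 0.587785 = 25.15 kN.

T = 67.79 kN, A_x = 54.85 kN, A_y = 25.15 kN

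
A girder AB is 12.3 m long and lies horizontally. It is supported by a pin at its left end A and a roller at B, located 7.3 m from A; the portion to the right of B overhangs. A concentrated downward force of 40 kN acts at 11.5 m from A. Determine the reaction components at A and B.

Taking moments about A: B_y·7.3 − 40·11.5 = 0 → B_y = 460/7.3 = 63.0137 ≈ 63.01 kN.
ΣF_y = 0: A_y + 63.0137 − 40 = 0 → A_y = -23.01 kN.
ΣF_x = 0: no horizontal applied forces, so A_x = 0.

A_x = 0, A_y = -23.01 kN, B_y = 63.01 kN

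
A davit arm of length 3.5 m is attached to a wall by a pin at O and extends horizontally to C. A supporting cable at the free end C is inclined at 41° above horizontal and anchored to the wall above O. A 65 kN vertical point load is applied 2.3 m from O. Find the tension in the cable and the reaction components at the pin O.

ΣM about O: T·sin41°·3.5 − 65·2.3 = 0 → T = 149.5/(3.5·0.656059) = 65.1074 ≈ 65.11 kN.
ΣF_x = 0: O_x − T·cos41° = 0 → O_x = 65.1074 × 0.75471 = 49.14 kN.
ΣF_y = 0: O_y + T·sin41° − 65 = 0 → O_y = 65 − 65.1074 × 0.656059 = 22.29 kN.

T = 65.11 kN, O_x = 49.14 kN, O_y = 22.29 kN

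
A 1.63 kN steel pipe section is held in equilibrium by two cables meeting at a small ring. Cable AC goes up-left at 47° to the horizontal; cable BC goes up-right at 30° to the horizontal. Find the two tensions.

T_AC = 1.449 kN, T_BC = 1.141 kN

ΣF_x = 0: −T_AC·cos47° + T_BC·cos30° = 0 → T_BC = 0.787504·T_AC.
ΣF_y = 0: T_AC·sin47° + T_BC·sin30° = 1.63.
Substitute: T_AC·(0.731354 + 0.787504·0.5) = 1.63 → T_AC = 1.44875 ≈ 1.449 kN.
Then T_BC = 0.787504 × 1.44875 = 1.141 kN.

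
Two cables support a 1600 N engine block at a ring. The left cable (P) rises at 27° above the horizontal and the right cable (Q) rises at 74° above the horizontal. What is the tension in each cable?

T_P = 449.3 N, T_Q = 1452 N

ΣF_x = 0: −T_P·cos27° + T_Q·cos74° = 0 → T_Q = 3.23253·T_P.
ΣF_y = 0: T_P·sin27° + T_Q·sin74° = 1600.
Substitute: T_P·(0.45399 + 3.23253·0.961262) = 1600 → T_P = 449.274 ≈ 449.3 N.
Then T_Q = 3.23253 × 449.274 = 1452 N.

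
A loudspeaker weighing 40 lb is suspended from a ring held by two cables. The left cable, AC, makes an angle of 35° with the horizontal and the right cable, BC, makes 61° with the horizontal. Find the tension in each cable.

ΣF_x = 0: −T_AC·cos35° + T_BC·cos61° = 0 → T_BC = 1.68964·T_AC.
ΣF_y = 0: T_AC·sin35° + T_BC·sin61° = 40.
Substitute: T_AC·(0.573576 + 1.68964·0.87462) = 40 → T_AC = 19.4992 ≈ 19.50 lb.
Then T_BC = 1.68964 × 19.4992 = 32.95 lb.

T_AC = 19.50 lb, T_BC = 32.95 lb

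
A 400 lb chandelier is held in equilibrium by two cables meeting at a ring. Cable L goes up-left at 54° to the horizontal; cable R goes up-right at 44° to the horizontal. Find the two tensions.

ΣF_x = 0: −T_L·cos54° + T_R·cos44° = 0 → T_R = 0.817118·T_L.
ΣF_y = 0: T_L·sin54° + T_R·sin44° = 400.
Substitute: T_L·(0.809017 + 0.817118·0.694658) = 400 → T_L = 290.564 ≈ 290.6 lb.
Then T_R = 0.817118 × 290.564 = 237.4 lb.

T_L = 290.6 lb, T_R = 237.4 lb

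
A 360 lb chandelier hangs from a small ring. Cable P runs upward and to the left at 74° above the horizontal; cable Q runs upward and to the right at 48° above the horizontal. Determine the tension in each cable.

ΣF_x = 0: −T_P·cos74° + T_Q·cos48° = 0 → T_Q = 0.411934·T_P.
ΣF_y = 0: T_P·sin74° + T_Q·sin48° = 360.
Substitute: T_P·(0.961262 + 0.411934·0.743145) = 360 → T_P = 284.049 ≈ 284.0 lb.
Then T_Q = 0.411934 × 284.049 = 117.0 lb.

T_P = 284.0 lb, T_Q = 117.0 lb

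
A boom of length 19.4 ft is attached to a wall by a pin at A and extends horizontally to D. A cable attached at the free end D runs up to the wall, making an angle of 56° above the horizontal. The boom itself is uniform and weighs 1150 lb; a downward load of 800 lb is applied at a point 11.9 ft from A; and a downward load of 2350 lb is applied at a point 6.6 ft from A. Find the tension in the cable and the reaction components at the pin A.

ΣM about A: T·sin56°·19.4 − 1150·9.7 − 800·11.9 − 2350·6.6 = 0 → T = 36185/(19.4·0.829038) = 2249.84 ≈ 2250 lb.
ΣF_x = 0: A_x − T·cos56° = 0 → A_x = 2249.84 × 0.559193 = 1258 lb.
ΣF_y = 0: A_y + T·sin56° − 1150 − 800 − 2350 = 0 → A_y = 4300 − 2249.84 × 0.829038 = 2435 lb.

T = 2250 lb, A_x = 1258 lb, A_y = 2435 lb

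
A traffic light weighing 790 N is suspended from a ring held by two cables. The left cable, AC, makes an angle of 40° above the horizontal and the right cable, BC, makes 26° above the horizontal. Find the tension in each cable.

ΣF_x = 0: −T_AC·cos40° + T_BC·cos26° = 0 → T_BC = 0.852303·T_AC.
ΣF_y = 0: T_AC·sin40° + T_BC·sin26° = 790.
Substitute: T_AC·(0.642788 + 0.852303·0.438371) = 790 → T_AC = 777.243 ≈ 777.2 N.
Then T_BC = 0.852303 × 777.243 = 662.4 N.

T_AC = 777.2 N, T_BC = 662.4 N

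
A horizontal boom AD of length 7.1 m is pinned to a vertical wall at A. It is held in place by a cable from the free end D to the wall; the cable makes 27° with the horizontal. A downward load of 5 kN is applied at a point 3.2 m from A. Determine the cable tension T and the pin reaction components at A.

T = 4.964 kN, A_x = 4.423 kN, A_y = 2.746 kN

ΣM about A: T·sin27°·7.1 − 5·3.2 = 0 → T = 16/(7.1·0.45399) = 4.96381 ≈ 4.964 kN.
ΣF_x = 0: A_x − T·cos27° = 0 → A_x = 4.96381 × 0.891007 = 4.423 kN.
ΣF_y = 0: A_y + T·sin27° − 5 = 0 → A_y = 5 − 4.96381 × 0.45399 = 2.746 kN.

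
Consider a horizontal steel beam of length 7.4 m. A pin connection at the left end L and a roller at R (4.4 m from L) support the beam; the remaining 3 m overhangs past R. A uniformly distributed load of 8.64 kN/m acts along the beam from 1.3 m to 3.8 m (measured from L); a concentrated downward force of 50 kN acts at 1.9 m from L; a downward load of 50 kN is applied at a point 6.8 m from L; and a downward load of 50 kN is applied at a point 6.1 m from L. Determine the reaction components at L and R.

L_x = 0, L_y = -9.100 kN, R_y = 180.7 kN

Resultant of the distributed load: 8.64 × 2.5 = 21.6 kN at 2.55 m from L.
ΣM about L: R_y·4.4 − (8.64·2.5)·2.55 − 50·1.9 − 50·6.8 − 50·6.1 = 0 → R_y = 795.08/4.4 = 180.7 kN.
ΣF_y = 0: L_y + 180.7 − 8.64·2.5 − 50 − 50 − 50 = 0 → L_y = -9.100 kN.
ΣF_x = 0: no horizontal applied forces, so L_x = 0.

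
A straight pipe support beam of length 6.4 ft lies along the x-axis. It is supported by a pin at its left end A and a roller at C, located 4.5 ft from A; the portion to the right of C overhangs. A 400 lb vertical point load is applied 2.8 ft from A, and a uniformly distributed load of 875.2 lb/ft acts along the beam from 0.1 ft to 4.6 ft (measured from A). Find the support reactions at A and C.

Resultant of the distributed load: 875.2 × 4.5 = 3938.4 lb at 2.35 ft from A.
Taking moments about A: C_y·4.5 − 400·2.8 − (875.2·4.5)·2.35 = 0 → C_y = 10375.24/4.5 = 2305.61 ≈ 2306 lb.
ΣF_y = 0: A_y + 2305.61 − 400 − 875.2·4.5 = 0 → A_y = 2033 lb.
ΣF_x = 0: no horizontal applied forces, so A_x = 0.

A_x = 0, A_y = 2033 lb, C_y = 2306 lb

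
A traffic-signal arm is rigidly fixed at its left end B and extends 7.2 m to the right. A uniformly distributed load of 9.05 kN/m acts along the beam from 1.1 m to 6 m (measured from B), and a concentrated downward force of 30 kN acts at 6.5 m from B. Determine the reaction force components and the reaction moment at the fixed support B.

B_x = 0, B_y = 74.34 kN, M_B = 352.4 kN·m

Resultant of the distributed load: 9.05 × 4.9 = 44.345 kN at 3.55 m from B.
ΣF_x = 0: B_x = 0.
ΣF_y = 0: B_y − 9.05·4.9 − 30 = 0 → B_y = 74.34 kN.
ΣM about B: M_B − (9.05·4.9)·3.55 − 30·6.5 = 0 → M_B = 352.4 kN·m.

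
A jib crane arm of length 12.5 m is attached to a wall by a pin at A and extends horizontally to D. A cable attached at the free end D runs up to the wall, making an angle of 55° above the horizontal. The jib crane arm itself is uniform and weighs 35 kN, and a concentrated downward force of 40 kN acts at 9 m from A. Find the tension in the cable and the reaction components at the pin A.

ΣM about A: T·sin55°·12.5 − 35·6.25 − 40·9 = 0 → T = 578.75/(12.5·0.819152) = 56.5219 ≈ 56.52 kN.
ΣF_x = 0: A_x − T·cos55° = 0 → A_x = 56.5219 × 0.573576 = 32.42 kN.
ΣF_y = 0: A_y + T·sin55° − 35 − 40 = 0 → A_y = 75 − 56.5219 × 0.819152 = 28.70 kN.

T = 56.52 kN, A_x = 32.42 kN, A_y = 28.70 kN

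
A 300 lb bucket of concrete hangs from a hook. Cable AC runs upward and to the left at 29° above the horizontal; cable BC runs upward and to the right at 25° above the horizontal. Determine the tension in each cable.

ΣF_x = 0: −T_AC·cos29° + T_BC·cos25° = 0 → T_BC = 0.965036·T_AC.
ΣF_y = 0: T_AC·sin29° + T_BC·sin25° = 300.
Substitute: T_AC·(0.48481 + 0.965036·0.422618) = 300 → T_AC = 336.077 ≈ 336.1 lb.
Then T_BC = 0.965036 × 336.077 = 324.3 lb.

T_AC = 336.1 lb, T_BC = 324.3 lb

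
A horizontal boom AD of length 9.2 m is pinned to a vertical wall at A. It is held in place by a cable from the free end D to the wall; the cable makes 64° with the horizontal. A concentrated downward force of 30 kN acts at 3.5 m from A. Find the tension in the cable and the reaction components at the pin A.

ΣM about A: T·sin64°·9.2 − 30·3.5 = 0 → T = 105/(9.2·0.898794) = 12.6982 ≈ 12.70 kN.
ΣF_x = 0: A_x − T·cos64° = 0 → A_x = 12.6982 × 0.438371 = 5.567 kN.
ΣF_y = 0: A_y + T·sin64° − 30 = 0 → A_y = 30 − 12.6982 × 0.898794 = 18.59 kN.

T = 12.70 kN, A_x = 5.567 kN, A_y = 18.59 kN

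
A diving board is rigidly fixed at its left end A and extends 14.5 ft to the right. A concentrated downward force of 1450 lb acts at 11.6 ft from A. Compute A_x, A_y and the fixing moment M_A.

ΣF_x = 0: A_x = 0.
ΣF_y = 0: A_y − 1450 = 0 → A_y = 1450 lb.
ΣM about A: M_A − 1450·11.6 = 0 → M_A = 16820 lb·ft.

A_x = 0, A_y = 1450 lb, M_A = 16820 lb·ft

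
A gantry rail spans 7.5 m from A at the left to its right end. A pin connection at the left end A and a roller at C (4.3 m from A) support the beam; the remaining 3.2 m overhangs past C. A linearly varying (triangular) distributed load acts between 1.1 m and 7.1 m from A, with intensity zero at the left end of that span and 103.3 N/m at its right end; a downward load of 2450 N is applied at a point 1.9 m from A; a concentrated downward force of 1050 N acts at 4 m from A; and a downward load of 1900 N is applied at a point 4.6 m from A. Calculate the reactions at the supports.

A_x = 0, A_y = 1250 N, C_y = 4459 N

Resultant of the triangular load: ½ × 103.3 × 6 = 309.9 N, acting at 5.1 m from A (one-third of the span from the peak).
Moments about A: C_y·4.3 − (½·103.3·6)·5.1 − 2450·1.9 − 1050·4 − 1900·4.6 = 0 → C_y = 19175.49/4.3 = 4459.42 ≈ 4459 N.
ΣF_y = 0: A_y + 4459.42 − ½·103.3·6 − 2450 − 1050 − 1900 = 0 → A_y = 1250 N.
ΣF_x = 0: no horizontal applied forces, so A_x = 0.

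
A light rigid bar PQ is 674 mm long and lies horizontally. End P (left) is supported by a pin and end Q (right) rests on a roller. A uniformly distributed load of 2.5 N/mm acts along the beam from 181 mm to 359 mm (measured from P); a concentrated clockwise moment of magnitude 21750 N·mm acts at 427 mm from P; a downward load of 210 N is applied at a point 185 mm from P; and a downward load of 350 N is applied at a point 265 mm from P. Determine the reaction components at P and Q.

P_x = 0, P_y = 599.2 N, Q_y = 405.8 N

Resultant of the distributed load: 2.5 × 178 = 445 N at 270 mm from P.
Moments about P: Q_y·674 − (2.5·178)·270 − 21750 − 210·185 − 350·265 = 0 → Q_y = 273500/674 = 405.786 ≈ 405.8 N.
ΣF_y = 0: P_y + 405.786 − 2.5·178 − 210 − 350 = 0 → P_y = 599.2 N.
ΣF_x = 0: no horizontal applied forces, so P_x = 0.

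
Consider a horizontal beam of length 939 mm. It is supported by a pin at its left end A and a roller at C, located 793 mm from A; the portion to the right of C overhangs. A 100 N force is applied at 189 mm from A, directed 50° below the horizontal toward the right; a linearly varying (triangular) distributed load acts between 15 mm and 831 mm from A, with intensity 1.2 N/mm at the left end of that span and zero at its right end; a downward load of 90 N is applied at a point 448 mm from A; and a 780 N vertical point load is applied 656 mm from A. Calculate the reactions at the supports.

A_x = -64.28 N, A_y = 544.7 N, C_y = 891.5 N

Resultant of the triangular load: ½ × 1.2 × 816 = 489.6 N, acting at 287 mm from A (one-third of the span from the peak).
Moments about A: C_y·793 − 100·sin50°·189 − (½·1.2·816)·287 − 90·448 − 780·656 = 0 → C_y = 706993/793 = 891.542 ≈ 891.5 N.
ΣF_y = 0: A_y + 891.542 − 100·sin50° − ½·1.2·816 − 90 − 780 = 0 → A_y = 544.7 N.
ΣF_x = 0: A_x + 100·cos50° = 0 → A_x = -64.28 N.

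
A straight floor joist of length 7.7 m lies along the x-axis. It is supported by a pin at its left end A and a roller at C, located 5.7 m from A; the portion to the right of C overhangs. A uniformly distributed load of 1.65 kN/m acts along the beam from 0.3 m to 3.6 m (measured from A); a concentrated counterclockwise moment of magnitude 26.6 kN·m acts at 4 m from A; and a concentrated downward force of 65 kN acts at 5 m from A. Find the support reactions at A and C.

A_x = 0, A_y = 16.23 kN, C_y = 54.21 kN

Resultant of the distributed load: 1.65 × 3.3 = 5.445 kN at 1.95 m from A.
Taking moments about A: C_y·5.7 − (1.65·3.3)·1.95 + 26.6 − 65·5 = 0 → C_y = 309.01775/5.7 = 54.2136 ≈ 54.21 kN.
ΣF_y = 0: A_y + 54.2136 − 1.65·3.3 − 65 = 0 → A_y = 16.23 kN.
ΣF_x = 0: no horizontal applied forces, so A_x = 0.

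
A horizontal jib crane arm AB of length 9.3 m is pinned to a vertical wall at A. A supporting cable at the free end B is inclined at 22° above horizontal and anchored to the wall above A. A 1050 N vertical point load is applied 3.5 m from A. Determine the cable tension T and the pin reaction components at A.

ΣM about A: T·sin22°·9.3 − 1050·3.5 = 0 → T = 3675/(9.3·0.374607) = 1054.87 ≈ 1055 N.
ΣF_x = 0: A_x − T·cos22° = 0 → A_x = 1054.87 × 0.927184 = 978.1 N.
ΣF_y = 0: A_y + T·sin22° − 1050 = 0 → A_y = 1050 − 1054.87 × 0.374607 = 654.8 N.

T = 1055 N, A_x = 978.1 N, A_y = 654.8 N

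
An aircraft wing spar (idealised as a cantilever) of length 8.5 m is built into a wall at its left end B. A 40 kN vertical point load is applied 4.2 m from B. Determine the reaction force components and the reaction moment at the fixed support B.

B_x = 0, B_y = 40.00 kN, M_B = 168.0 kN·m

ΣF_x = 0: B_x = 0.
ΣF_y = 0: B_y − 40 = 0 → B_y = 40.00 kN.
ΣM about B: M_B − 40·4.2 = 0 → M_B = 168.0 kN·m.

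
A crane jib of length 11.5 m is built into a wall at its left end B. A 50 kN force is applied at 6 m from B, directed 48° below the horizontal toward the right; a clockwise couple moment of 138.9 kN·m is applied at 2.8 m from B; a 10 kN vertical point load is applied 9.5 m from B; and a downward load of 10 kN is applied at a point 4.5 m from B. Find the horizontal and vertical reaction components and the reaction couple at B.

ΣF_x = 0: B_x + 50·cos48° = 0 → B_x = -33.46 kN.
ΣF_y = 0: B_y − 50·sin48° − 10 − 10 = 0 → B_y = 57.16 kN.
ΣM about B: M_B − 50·sin48°·6 − 138.9 − 10·9.5 − 10·4.5 = 0 → M_B = 501.8 kN·m.

B_x = -33.46 kN, B_y = 57.16 kN, M_B = 501.8 kN·m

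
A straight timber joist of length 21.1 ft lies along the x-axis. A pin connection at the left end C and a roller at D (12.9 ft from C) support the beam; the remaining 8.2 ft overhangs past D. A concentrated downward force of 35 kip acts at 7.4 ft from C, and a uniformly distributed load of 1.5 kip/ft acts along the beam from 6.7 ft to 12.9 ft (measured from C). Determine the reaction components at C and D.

C_x = 0, C_y = 17.16 kip, D_y = 27.14 kip

Resultant of the distributed load: 1.5 × 6.2 = 9.3 kip at 9.8 ft from C.
Taking moments about C: D_y·12.9 − 35·7.4 − (1.5·6.2)·9.8 = 0 → D_y = 350.14/12.9 = 27.1426 ≈ 27.14 kip.
ΣF_y = 0: C_y + 27.1426 − 35 − 1.5·6.2 = 0 → C_y = 17.16 kip.
ΣF_x = 0: no horizontal applied forces, so C_x = 0.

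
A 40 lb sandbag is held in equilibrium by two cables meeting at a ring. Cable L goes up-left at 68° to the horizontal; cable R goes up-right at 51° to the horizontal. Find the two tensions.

ΣF_x = 0: −T_L·cos68° + T_R·cos51° = 0 → T_R = 0.595256·T_L.
ΣF_y = 0: T_L·sin68° + T_R·sin51° = 40.
Substitute: T_L·(0.927184 + 0.595256·0.777146) = 40 → T_L = 28.7814 ≈ 28.78 lb.
Then T_R = 0.595256 × 28.7814 = 17.13 lb.

T_L = 28.78 lb, T_R = 17.13 lb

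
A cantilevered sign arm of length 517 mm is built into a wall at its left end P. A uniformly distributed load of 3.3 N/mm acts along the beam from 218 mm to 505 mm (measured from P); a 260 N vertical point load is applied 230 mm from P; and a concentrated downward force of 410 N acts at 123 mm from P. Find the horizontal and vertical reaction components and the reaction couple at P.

Resultant of the distributed load: 3.3 × 287 = 947.1 N at 361.5 mm from P.
ΣF_x = 0: P_x = 0.
ΣF_y = 0: P_y − 3.3·287 − 260 − 410 = 0 → P_y = 1617 N.
ΣM about P: M_P − (3.3·287)·361.5 − 260·230 − 410·123 = 0 → M_P = 452600 N·mm.

P_x = 0, P_y = 1617 N, M_P = 452600 N·mm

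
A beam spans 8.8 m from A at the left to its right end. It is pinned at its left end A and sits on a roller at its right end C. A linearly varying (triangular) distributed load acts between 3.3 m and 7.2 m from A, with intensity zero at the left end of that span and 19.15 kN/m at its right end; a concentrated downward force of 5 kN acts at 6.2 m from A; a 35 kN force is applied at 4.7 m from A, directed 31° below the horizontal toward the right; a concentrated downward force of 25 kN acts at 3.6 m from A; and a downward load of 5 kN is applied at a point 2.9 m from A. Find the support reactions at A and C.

Resultant of the triangular load: ½ × 19.15 × 3.9 = 37.3425 kN, acting at 5.9 m from A (one-third of the span from the peak).
Moments about A: C_y·8.8 − (½·19.15·3.9)·5.9 − 5·6.2 − 35·sin31°·4.7 − 25·3.6 − 5·2.9 = 0 → C_y = 440.545/8.8 = 50.0619 ≈ 50.06 kN.
ΣF_y = 0: A_y + 50.0619 − ½·19.15·3.9 − 5 − 35·sin31° − 25 − 5 = 0 → A_y = 40.31 kN.
ΣF_x = 0: A_x + 35·cos31° = 0 → A_x = -30.00 kN.

A_x = -30.00 kN, A_y = 40.31 kN, C_y = 50.06 kN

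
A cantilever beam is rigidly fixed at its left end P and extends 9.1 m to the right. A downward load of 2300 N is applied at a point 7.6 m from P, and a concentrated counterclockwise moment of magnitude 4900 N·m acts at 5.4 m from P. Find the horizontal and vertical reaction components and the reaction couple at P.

ΣF_x = 0: P_x = 0.
ΣF_y = 0: P_y − 2300 = 0 → P_y = 2300 N.
ΣM about P: M_P − 2300·7.6 + 4900 = 0 → M_P = 12580 N·m.

P_x = 0, P_y = 2300 N, M_P = 12580 N·m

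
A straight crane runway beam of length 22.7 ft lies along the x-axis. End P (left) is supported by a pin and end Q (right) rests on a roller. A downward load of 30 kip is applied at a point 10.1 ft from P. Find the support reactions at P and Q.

P_x = 0, P_y = 16.65 kip, Q_y = 13.35 kip

ΣM about P: Q_y·22.7 − 30·10.1 = 0 → Q_y = 303/22.7 = 13.348 ≈ 13.35 kip.
ΣF_y = 0: P_y + 13.348 − 30 = 0 → P_y = 16.65 kip.
ΣF_x = 0: no horizontal applied forces, so P_x = 0.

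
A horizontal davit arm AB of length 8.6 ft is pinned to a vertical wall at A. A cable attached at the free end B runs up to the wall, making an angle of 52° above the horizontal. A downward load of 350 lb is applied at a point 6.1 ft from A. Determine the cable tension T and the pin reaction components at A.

T = 315.0 lb, A_x = 194.0 lb, A_y = 101.7 lb

ΣM about A: T·sin52°·8.6 − 350·6.1 = 0 → T = 2135/(8.6·0.788011) = 315.041 ≈ 315.0 lb.
ΣF_x = 0: A_x − T·cos52° = 0 → A_x = 315.041 × 0.615661 = 194.0 lb.
ΣF_y = 0: A_y + T·sin52° − 350 = 0 → A_y = 350 − 315.041 × 0.788011 = 101.7 lb.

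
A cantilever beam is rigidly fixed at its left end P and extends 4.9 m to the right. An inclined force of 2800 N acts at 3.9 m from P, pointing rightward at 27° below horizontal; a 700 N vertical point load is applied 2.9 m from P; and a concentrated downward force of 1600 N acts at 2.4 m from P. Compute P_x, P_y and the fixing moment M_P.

P_x = -2495 N, P_y = 3571 N, M_P = 10830 N·m

ΣF_x = 0: P_x + 2800·cos27° = 0 → P_x = -2495 N.
ΣF_y = 0: P_y − 2800·sin27° − 700 − 1600 = 0 → P_y = 3571 N.
ΣM about P: M_P − 2800·sin27°·3.9 − 700·2.9 − 1600·2.4 = 0 → M_P = 10830 N·m.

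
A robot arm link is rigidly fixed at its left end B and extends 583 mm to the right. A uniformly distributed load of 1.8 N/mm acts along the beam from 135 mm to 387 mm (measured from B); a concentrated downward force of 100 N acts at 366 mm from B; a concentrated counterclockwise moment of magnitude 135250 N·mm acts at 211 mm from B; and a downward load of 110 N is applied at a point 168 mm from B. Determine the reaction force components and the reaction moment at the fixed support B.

Resultant of the distributed load: 1.8 × 252 = 453.6 N at 261 mm from B.
ΣF_x = 0: B_x = 0.
ΣF_y = 0: B_y − 1.8·252 − 100 − 110 = 0 → B_y = 663.6 N.
ΣM about B: M_B − (1.8·252)·261 − 100·366 + 135250 − 110·168 = 0 → M_B = 38220 N·mm.

B_x = 0, B_y = 663.6 N, M_B = 38220 N·mm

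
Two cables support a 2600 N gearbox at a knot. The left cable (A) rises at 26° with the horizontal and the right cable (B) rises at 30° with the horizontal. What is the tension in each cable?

T_A = 2716 N, T_B = 2819 N

ΣF_x = 0: −T_A·cos26° + T_B·cos30° = 0 → T_B = 1.03784·T_A.
ΣF_y = 0: T_A·sin26° + T_B·sin30° = 2600.
Substitute: T_A·(0.438371 + 1.03784·0.5) = 2600 → T_A = 2716 N.
Then T_B = 1.03784 × 2716 = 2819 N.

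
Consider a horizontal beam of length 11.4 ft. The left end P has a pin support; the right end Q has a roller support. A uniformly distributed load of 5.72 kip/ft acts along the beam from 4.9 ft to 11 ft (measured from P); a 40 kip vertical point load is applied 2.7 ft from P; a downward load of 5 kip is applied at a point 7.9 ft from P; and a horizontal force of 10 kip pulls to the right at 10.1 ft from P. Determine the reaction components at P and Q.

P_x = -10.00 kip, P_y = 42.62 kip, Q_y = 37.27 kip

Resultant of the distributed load: 5.72 × 6.1 = 34.892 kip at 7.95 ft from P.
Taking moments about P: Q_y·11.4 − (5.72·6.1)·7.95 − 40·2.7 − 5·7.9 = 0 → Q_y = 424.8914/11.4 = 37.2712 ≈ 37.27 kip.
ΣF_y = 0: P_y + 37.2712 − 5.72·6.1 − 40 − 5 = 0 → P_y = 42.62 kip.
ΣF_x = 0: P_x + 10 = 0 → P_x = -10.00 kip.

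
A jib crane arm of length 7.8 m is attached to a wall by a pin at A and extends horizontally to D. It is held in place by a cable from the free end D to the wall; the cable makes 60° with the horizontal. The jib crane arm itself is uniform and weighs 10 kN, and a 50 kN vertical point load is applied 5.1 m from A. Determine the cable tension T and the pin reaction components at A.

ΣM about A: T·sin60°·7.8 − 10·3.9 − 50·5.1 = 0 → T = 294/(7.8·0.866025) = 43.5233 ≈ 43.52 kN.
ΣF_x = 0: A_x − T·cos60° = 0 → A_x = 43.5233 × 0.5 = 21.76 kN.
ΣF_y = 0: A_y + T·sin60° − 10 − 50 = 0 → A_y = 60 − 43.5233 × 0.866025 = 22.31 kN.

T = 43.52 kN, A_x = 21.76 kN, A_y = 22.31 kN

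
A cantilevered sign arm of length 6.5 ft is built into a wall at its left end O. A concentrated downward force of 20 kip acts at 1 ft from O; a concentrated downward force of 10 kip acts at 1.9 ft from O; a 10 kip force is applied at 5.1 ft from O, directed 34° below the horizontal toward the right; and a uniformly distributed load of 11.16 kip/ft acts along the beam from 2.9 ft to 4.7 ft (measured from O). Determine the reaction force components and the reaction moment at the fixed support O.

O_x = -8.290 kip, O_y = 55.68 kip, M_O = 143.9 kip·ft

Resultant of the distributed load: 11.16 × 1.8 = 20.088 kip at 3.8 ft from O.
ΣF_x = 0: O_x + 10·cos34° = 0 → O_x = -8.290 kip.
ΣF_y = 0: O_y − 20 − 10 − 10·sin34° − 11.16·1.8 = 0 → O_y = 55.68 kip.
ΣM about O: M_O − 20·1 − 10·1.9 − 10·sin34°·5.1 − (11.16·1.8)·3.8 = 0 → M_O = 143.9 kip·ft.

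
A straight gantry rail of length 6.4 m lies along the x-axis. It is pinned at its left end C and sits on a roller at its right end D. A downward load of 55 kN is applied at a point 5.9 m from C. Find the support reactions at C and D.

ΣM about C: D_y·6.4 − 55·5.9 = 0 → D_y = 324.5/6.4 = 50.7031 ≈ 50.70 kN.
ΣF_y = 0: C_y + 50.7031 − 55 = 0 → C_y = 4.297 kN.
ΣF_x = 0: no horizontal applied forces, so C_x = 0.

C_x = 0, C_y = 4.297 kN, D_y = 50.70 kN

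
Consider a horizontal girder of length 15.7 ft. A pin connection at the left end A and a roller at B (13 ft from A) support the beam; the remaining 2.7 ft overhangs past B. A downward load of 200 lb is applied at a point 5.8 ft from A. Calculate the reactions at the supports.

A_x = 0, A_y = 110.8 lb, B_y = 89.23 lb

Taking moments about A: B_y·13 − 200·5.8 = 0 → B_y = 1160/13 = 89.2308 ≈ 89.23 lb.
ΣF_y = 0: A_y + 89.2308 − 200 = 0 → A_y = 110.8 lb.
ΣF_x = 0: no horizontal applied forces, so A_x = 0.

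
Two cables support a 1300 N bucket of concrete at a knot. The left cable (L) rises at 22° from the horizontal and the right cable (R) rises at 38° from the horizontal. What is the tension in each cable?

ΣF_x = 0: −T_L·cos22° + T_R·cos38° = 0 → T_R = 1.17661·T_L.
ΣF_y = 0: T_L·sin22° + T_R·sin38° = 1300.
Substitute: T_L·(0.374607 + 1.17661·0.615661) = 1300 → T_L = 1182.89 ≈ 1183 N.
Then T_R = 1.17661 × 1182.89 = 1392 N.

T_L = 1183 N, T_R = 1392 N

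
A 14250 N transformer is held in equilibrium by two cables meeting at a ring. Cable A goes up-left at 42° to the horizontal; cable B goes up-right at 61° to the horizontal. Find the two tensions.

ΣF_x = 0: −T_A·cos42° + T_B·cos61° = 0 → T_B = 1.53286·T_A.
ΣF_y = 0: T_A·sin42° + T_B·sin61° = 14250.
Substitute: T_A·(0.669131 + 1.53286·0.87462) = 14250 → T_A = 7090.25 ≈ 7090 N.
Then T_B = 1.53286 × 7090.25 = 10870 N.

T_A = 7090 N, T_B = 10870 N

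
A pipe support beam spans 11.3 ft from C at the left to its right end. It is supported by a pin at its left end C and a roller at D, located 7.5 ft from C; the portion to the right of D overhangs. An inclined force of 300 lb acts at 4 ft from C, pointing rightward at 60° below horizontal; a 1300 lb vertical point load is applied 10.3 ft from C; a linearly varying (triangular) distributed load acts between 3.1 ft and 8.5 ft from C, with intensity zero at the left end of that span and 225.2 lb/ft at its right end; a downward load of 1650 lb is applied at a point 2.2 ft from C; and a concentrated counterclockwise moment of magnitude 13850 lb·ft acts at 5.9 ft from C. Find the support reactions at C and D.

Resultant of the triangular load: ½ × 225.2 × 5.4 = 608.04 lb, acting at 6.7 ft from C (one-third of the span from the peak).
ΣM about C: D_y·7.5 − 300·sin60°·4 − 1300·10.3 − (½·225.2·5.4)·6.7 − 1650·2.2 + 13850 = 0 → D_y = 8283.1/7.5 = 1104.41 ≈ 1104 lb.
ΣF_y = 0: C_y + 1104.41 − 300·sin60° − 1300 − ½·225.2·5.4 − 1650 = 0 → C_y = 2713 lb.
ΣF_x = 0: C_x + 300·cos60° = 0 → C_x = -150.0 lb.

C_x = -150.0 lb, C_y = 2713 lb, D_y = 1104 lb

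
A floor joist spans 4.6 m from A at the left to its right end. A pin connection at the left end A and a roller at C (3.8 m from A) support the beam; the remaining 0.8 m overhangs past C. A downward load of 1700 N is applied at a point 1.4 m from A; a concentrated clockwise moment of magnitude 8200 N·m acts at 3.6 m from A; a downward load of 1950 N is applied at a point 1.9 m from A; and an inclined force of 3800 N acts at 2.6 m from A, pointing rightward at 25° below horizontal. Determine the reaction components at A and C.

A_x = -3444 N, A_y = 397.9 N, C_y = 4858 N

ΣM about A: C_y·3.8 − 1700·1.4 − 8200 − 1950·1.9 − 3800·sin25°·2.6 = 0 → C_y = 18460.5/3.8 = 4858.03 ≈ 4858 N.
ΣF_y = 0: A_y + 4858.03 − 1700 − 1950 − 3800·sin25° = 0 → A_y = 397.9 N.
ΣF_x = 0: A_x + 3800·cos25° = 0 → A_x = -3444 N.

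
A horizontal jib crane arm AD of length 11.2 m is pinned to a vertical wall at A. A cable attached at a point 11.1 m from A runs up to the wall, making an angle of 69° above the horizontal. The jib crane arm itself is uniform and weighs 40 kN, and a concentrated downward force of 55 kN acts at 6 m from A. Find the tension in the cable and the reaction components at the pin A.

T = 53.46 kN, A_x = 19.16 kN, A_y = 45.09 kN

ΣM about A: T·sin69°·11.1 − 40·5.6 − 55·6 = 0 → T = 554/(11.1·0.93358) = 53.4608 ≈ 53.46 kN.
ΣF_x = 0: A_x − T·cos69° = 0 → A_x = 53.4608 × 0.358368 = 19.16 kN.
ΣF_y = 0: A_y + T·sin69° − 40 − 55 = 0 → A_y = 95 − 53.4608 × 0.93358 = 45.09 kN.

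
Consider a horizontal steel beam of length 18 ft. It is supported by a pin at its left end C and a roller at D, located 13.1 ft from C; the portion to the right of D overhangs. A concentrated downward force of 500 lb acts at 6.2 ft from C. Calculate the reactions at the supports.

C_x = 0, C_y = 263.4 lb, D_y = 236.6 lb

ΣM about C: D_y·13.1 − 500·6.2 = 0 → D_y = 3100/13.1 = 236.641 ≈ 236.6 lb.
ΣF_y = 0: C_y + 236.641 − 500 = 0 → C_y = 263.4 lb.
ΣF_x = 0: no horizontal applied forces, so C_x = 0.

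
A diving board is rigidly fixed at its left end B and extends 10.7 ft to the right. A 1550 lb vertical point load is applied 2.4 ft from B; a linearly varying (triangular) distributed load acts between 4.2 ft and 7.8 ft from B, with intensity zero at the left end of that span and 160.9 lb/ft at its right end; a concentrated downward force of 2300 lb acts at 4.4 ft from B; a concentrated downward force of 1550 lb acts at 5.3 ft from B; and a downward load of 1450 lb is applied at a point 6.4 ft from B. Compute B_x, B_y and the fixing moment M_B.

B_x = 0, B_y = 7140 lb, M_B = 33250 lb·ft

Resultant of the triangular load: ½ × 160.9 × 3.6 = 289.62 lb, acting at 6.6 ft from B (one-third of the span from the peak).
ΣF_x = 0: B_x = 0.
ΣF_y = 0: B_y − 1550 − ½·160.9·3.6 − 2300 − 1550 − 1450 = 0 → B_y = 7140 lb.
ΣM about B: M_B − 1550·2.4 − (½·160.9·3.6)·6.6 − 2300·4.4 − 1550·5.3 − 1450·6.4 = 0 → M_B = 33250 lb·ft.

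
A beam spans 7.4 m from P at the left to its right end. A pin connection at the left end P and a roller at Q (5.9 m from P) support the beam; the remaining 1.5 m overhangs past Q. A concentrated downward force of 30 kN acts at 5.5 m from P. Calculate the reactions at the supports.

ΣM about P: Q_y·5.9 − 30·5.5 = 0 → Q_y = 165/5.9 = 27.9661 ≈ 27.97 kN.
ΣF_y = 0: P_y + 27.9661 − 30 = 0 → P_y = 2.034 kN.
ΣF_x = 0: no horizontal applied forces, so P_x = 0.

P_x = 0, P_y = 2.034 kN, Q_y = 27.97 kN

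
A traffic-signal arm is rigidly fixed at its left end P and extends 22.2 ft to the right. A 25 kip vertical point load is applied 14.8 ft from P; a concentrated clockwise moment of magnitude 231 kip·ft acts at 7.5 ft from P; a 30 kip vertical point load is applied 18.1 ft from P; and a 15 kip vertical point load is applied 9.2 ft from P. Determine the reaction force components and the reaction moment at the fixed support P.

ΣF_x = 0: P_x = 0.
ΣF_y = 0: P_y − 25 − 30 − 15 = 0 → P_y = 70.00 kip.
ΣM about P: M_P − 25·14.8 − 231 − 30·18.1 − 15·9.2 = 0 → M_P = 1282 kip·ft.

P_x = 0, P_y = 70.00 kip, M_P = 1282 kip·ft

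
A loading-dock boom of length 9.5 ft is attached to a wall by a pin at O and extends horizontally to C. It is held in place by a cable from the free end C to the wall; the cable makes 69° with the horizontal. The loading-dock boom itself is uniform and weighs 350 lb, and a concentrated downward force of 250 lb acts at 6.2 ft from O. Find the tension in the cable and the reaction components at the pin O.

ΣM about O: T·sin69°·9.5 − 350·4.75 − 250·6.2 = 0 → T = 3212.5/(9.5·0.93358) = 362.216 ≈ 362.2 lb.
ΣF_x = 0: O_x − T·cos69° = 0 → O_x = 362.216 × 0.358368 = 129.8 lb.
ΣF_y = 0: O_y + T·sin69° − 350 − 250 = 0 → O_y = 600 − 362.216 × 0.93358 = 261.8 lb.

T = 362.2 lb, O_x = 129.8 lb, O_y = 261.8 lb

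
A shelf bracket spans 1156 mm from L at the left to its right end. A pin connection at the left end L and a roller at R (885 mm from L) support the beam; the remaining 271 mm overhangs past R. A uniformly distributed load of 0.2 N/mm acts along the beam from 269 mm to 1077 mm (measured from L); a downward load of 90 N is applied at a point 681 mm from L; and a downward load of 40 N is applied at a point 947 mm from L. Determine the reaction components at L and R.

L_x = 0, L_y = 56.65 N, R_y = 234.9 N

Resultant of the distributed load: 0.2 × 808 = 161.6 N at 673 mm from L.
Taking moments about L: R_y·885 − (0.2·808)·673 − 90·681 − 40·947 = 0 → R_y = 207926.8/885 = 234.946 ≈ 234.9 N.
ΣF_y = 0: L_y + 234.946 − 0.2·808 − 90 − 40 = 0 → L_y = 56.65 N.
ΣF_x = 0: no horizontal applied forces, so L_x = 0.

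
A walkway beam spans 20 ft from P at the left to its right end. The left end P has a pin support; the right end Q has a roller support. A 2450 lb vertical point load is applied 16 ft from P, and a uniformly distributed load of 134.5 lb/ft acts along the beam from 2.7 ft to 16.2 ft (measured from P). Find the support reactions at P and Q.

Resultant of the distributed load: 134.5 × 13.5 = 1815.75 lb at 9.45 ft from P.
Taking moments about P: Q_y·20 − 2450·16 − (134.5·13.5)·9.45 = 0 → Q_y = 56358.8375/20 = 2817.94 ≈ 2818 lb.
ΣF_y = 0: P_y + 2817.94 − 2450 − 134.5·13.5 = 0 → P_y = 1448 lb.
ΣF_x = 0: no horizontal applied forces, so P_x = 0.

P_x = 0, P_y = 1448 lb, Q_y = 2818 lb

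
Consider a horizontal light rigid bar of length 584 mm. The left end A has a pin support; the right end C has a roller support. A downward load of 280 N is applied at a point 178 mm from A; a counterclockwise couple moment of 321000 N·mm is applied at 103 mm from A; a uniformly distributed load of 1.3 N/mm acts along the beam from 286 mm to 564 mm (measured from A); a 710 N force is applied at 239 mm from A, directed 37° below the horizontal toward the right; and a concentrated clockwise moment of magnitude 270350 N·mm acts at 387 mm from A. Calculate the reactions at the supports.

Resultant of the distributed load: 1.3 × 278 = 361.4 N at 425 mm from A.
Moments about A: C_y·584 − 280·178 + 321000 − (1.3·278)·425 − 710·sin37°·239 − 270350 = 0 → C_y = 254907/584 = 436.485 ≈ 436.5 N.
ΣF_y = 0: A_y + 436.485 − 280 − 1.3·278 − 710·sin37° = 0 → A_y = 632.2 N.
ΣF_x = 0: A_x + 710·cos37° = 0 → A_x = -567.0 N.

A_x = -567.0 N, A_y = 632.2 N, C_y = 436.5 N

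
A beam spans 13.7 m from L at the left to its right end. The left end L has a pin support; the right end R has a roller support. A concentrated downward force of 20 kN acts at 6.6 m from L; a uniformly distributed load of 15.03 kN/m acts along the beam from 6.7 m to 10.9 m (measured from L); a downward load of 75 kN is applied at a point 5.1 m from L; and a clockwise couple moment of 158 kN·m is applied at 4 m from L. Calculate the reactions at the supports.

Resultant of the distributed load: 15.03 × 4.2 = 63.126 kN at 8.8 m from L.
Taking moments about L: R_y·13.7 − 20·6.6 − (15.03·4.2)·8.8 − 75·5.1 − 158 = 0 → R_y = 1228.0088/13.7 = 89.6357 ≈ 89.64 kN.
ΣF_y = 0: L_y + 89.6357 − 20 − 15.03·4.2 − 75 = 0 → L_y = 68.49 kN.
ΣF_x = 0: no horizontal applied forces, so L_x = 0.

L_x = 0, L_y = 68.49 kN, R_y = 89.64 kN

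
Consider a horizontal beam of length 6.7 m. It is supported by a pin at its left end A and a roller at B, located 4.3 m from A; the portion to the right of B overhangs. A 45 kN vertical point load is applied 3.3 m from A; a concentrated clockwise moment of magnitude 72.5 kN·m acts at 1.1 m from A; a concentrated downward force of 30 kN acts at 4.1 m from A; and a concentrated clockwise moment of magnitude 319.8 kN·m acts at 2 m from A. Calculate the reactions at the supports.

A_x = 0, A_y = -79.37 kN, B_y = 154.4 kN

Taking moments about A: B_y·4.3 − 45·3.3 − 72.5 − 30·4.1 − 319.8 = 0 → B_y = 663.8/4.3 = 154.372 ≈ 154.4 kN.
ΣF_y = 0: A_y + 154.372 − 45 − 30 = 0 → A_y = -79.37 kN.
ΣF_x = 0: no horizontal applied forces, so A_x = 0.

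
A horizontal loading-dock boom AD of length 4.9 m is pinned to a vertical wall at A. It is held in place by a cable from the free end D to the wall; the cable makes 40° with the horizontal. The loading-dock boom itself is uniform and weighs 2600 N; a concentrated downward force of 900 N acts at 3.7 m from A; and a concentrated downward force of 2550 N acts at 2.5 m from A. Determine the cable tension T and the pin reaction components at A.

T = 5104 N, A_x = 3910 N, A_y = 2769 N

ΣM about A: T·sin40°·4.9 − 2600·2.45 − 900·3.7 − 2550·2.5 = 0 → T = 16075/(4.9·0.642788) = 5103.72 ≈ 5104 N.
ΣF_x = 0: A_x − T·cos40° = 0 → A_x = 5103.72 × 0.766044 = 3910 N.
ΣF_y = 0: A_y + T·sin40° − 2600 − 900 − 2550 = 0 → A_y = 6050 − 5103.72 × 0.642788 = 2769 N.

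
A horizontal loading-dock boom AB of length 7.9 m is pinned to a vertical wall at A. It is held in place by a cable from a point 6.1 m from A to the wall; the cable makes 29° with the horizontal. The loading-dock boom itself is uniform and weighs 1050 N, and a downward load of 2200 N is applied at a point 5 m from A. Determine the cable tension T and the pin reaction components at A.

T = 5122 N, A_x = 4480 N, A_y = 766.8 N

ΣM about A: T·sin29°·6.1 − 1050·3.95 − 2200·5 = 0 → T = 15147.5/(6.1·0.48481) = 5122 N.
ΣF_x = 0: A_x − T·cos29° = 0 → A_x = 5122 × 0.87462 = 4480 N.
ΣF_y = 0: A_y + T·sin29° − 1050 − 2200 = 0 → A_y = 3250 − 5122 × 0.48481 = 766.8 N.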